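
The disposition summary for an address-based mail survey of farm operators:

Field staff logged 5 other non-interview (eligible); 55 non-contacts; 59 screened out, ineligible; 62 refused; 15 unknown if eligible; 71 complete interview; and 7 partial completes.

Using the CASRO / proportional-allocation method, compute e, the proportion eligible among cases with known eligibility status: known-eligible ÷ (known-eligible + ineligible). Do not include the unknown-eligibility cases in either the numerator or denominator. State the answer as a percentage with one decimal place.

Determined eligible: 71 + 7 + 62 + 55 + 5 = 200
e = 200 / (200 + 59) = 200 / 259 = 0.7722

77.2%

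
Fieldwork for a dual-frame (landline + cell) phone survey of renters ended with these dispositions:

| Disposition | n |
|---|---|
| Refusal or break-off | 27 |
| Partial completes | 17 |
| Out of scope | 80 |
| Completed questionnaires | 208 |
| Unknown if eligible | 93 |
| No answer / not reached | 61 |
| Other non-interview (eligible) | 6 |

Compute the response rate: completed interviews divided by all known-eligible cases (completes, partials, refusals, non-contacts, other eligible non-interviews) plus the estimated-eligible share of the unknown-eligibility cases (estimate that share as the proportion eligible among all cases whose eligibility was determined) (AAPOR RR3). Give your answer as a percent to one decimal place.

52.9%

Numerator → 208
Determined eligible → 208 + 17 + 27 + 61 + 6 = 319
e = 319 / (319 + 80) = 319 / 399 = 0.7995
Eligible share of unknowns → 0.7995 × 93 = 74.35
Base → 319 + 74.35 = 393.35
RR3 = 208 / 393.35 = 0.5288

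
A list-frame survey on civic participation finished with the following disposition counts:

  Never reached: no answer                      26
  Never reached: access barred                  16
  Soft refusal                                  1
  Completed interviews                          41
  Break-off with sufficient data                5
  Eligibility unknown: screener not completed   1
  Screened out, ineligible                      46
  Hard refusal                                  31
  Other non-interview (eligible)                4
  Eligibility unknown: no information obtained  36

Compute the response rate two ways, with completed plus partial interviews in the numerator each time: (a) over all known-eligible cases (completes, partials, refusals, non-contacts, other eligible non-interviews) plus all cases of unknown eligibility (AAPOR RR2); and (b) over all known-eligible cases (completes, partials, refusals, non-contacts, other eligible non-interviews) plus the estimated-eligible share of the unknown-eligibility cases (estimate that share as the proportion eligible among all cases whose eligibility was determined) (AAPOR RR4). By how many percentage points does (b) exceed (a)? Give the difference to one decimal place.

1.9

Refusals = 31 + 1 = 32
Never reached = 26 + 16 = 42
Unknown if eligible = 1 + 36 = 37
Top → 41 + 5 = 46
Denom → 41 + 5 + 32 + 42 + 4 + 37 = 161
RR2 = 46 / 161 = 0.2857
Known eligible → 41 + 5 + 32 + 42 + 4 = 124
e = 124 / (124 + 46) = 124 / 170 = 0.7294
Estimated eligible among unknowns → 0.7294 × 37 = 26.99
Denom → 124 + 26.99 = 150.99
RR4 = 46 / 150.99 = 0.3047
Difference = 30.47 − 28.57 = 1.90 percentage points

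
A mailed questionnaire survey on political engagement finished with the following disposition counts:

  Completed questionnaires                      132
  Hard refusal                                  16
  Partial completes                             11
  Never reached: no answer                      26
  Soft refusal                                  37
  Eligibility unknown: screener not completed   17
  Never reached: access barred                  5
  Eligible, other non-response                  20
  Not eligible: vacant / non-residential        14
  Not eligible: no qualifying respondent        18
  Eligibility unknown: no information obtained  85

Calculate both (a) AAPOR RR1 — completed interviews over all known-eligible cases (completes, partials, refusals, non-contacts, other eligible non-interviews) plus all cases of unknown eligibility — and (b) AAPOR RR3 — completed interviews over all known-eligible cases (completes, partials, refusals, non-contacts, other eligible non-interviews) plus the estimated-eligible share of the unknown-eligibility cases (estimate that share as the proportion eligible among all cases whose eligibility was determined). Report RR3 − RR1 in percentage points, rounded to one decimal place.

1.3

Refusal or break-off = 16 + 37 = 53
Non-contacts = 26 + 5 = 31
Unknown eligibility = 17 + 85 = 102
Not eligible = 18 + 14 = 32
Numerator → 132
Base → 132 + 11 + 53 + 31 + 20 + 102 = 349
RR1 = 132 / 349 = 0.3782
Eligible (known) → 132 + 11 + 53 + 31 + 20 = 247
e = 247 / (247 + 32) = 247 / 279 = 0.8853
Eligible share of unknowns → 0.8853 × 102 = 90.30
Base → 247 + 90.30 = 337.30
RR3 = 132 / 337.30 = 0.3913
Difference = 39.13 − 37.82 = 1.31 percentage points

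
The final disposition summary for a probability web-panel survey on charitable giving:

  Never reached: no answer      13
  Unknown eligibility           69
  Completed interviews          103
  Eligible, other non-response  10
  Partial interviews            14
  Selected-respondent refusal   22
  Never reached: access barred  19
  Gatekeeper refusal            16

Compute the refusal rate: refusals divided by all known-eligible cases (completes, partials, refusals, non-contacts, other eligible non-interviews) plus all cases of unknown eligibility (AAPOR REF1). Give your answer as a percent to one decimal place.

Refusals = 16 + 22 = 38
Non-contacts = 13 + 19 = 32
Num → 38
Base → 103 + 14 + 38 + 32 + 10 + 69 = 266
REF1 = 38 / 266 = 0.1429

14.3%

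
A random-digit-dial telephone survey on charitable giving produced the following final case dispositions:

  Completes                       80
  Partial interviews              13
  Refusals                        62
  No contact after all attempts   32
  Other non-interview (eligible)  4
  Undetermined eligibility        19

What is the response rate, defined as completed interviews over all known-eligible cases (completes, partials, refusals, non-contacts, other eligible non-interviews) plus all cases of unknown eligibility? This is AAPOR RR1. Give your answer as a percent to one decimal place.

38.1%

Numerator: 80
Denom: 80 + 13 + 62 + 32 + 4 + 19 = 210
RR1 = 80 / 210 = 0.3810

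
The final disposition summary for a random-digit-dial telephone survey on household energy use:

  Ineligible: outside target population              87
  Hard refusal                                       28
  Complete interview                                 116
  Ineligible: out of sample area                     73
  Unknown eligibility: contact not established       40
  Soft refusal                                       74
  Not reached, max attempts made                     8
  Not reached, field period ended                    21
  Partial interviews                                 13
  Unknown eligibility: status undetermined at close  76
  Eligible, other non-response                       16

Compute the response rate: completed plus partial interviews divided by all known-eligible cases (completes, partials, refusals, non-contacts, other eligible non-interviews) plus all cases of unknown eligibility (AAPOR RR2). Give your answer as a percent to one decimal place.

Refusals = 28 + 74 = 102
Never reached = 21 + 8 = 29
Unknown if eligible = 40 + 76 = 116
Not eligible = 87 + 73 = 160
Num = 116 + 13 = 129
Base = 116 + 13 + 102 + 29 + 16 + 116 = 392
RR2 = 129 / 392 = 0.3291

32.9%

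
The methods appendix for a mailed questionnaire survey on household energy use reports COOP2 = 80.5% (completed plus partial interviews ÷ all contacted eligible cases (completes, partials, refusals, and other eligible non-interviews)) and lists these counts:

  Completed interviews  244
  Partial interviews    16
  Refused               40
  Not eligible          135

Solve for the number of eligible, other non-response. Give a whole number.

23

Num = 244 + 16 = 260
COOP2 = 260 / D = 0.805
D = 260 / 0.805 = 323.0
Remaining denominator categories sum to 300
eligible, other non-response = 323.0 − 300 ≈ 23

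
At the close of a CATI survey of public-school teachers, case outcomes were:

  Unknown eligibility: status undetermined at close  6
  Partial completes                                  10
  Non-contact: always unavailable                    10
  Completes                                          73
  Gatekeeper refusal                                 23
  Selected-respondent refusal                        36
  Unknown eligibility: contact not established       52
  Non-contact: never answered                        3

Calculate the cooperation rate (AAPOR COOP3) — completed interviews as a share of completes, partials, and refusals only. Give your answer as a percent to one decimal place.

Refusals = 23 + 36 = 59
No answer / not reached = 3 + 10 = 13
Unknown eligibility = 52 + 6 = 58
Top: 73
Denom: 73 + 10 + 59 = 142
COOP3 = 73 / 142 = 0.5141

51.4%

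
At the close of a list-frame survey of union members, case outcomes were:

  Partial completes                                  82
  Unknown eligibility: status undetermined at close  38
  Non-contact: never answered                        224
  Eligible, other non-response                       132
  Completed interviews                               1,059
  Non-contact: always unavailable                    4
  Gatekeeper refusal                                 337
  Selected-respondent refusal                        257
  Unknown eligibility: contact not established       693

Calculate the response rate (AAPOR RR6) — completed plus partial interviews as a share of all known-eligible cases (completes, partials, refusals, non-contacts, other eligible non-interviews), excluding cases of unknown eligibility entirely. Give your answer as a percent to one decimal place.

Refused = 337 + 257 = 594
Non-contacts = 224 + 4 = 228
Unknown eligibility = 693 + 38 = 731
Numerator = 1059 + 82 = 1141
Denominator = 1059 + 82 + 594 + 228 + 132 = 2095
RR6 = 1141 / 2095 = 0.5446

54.5%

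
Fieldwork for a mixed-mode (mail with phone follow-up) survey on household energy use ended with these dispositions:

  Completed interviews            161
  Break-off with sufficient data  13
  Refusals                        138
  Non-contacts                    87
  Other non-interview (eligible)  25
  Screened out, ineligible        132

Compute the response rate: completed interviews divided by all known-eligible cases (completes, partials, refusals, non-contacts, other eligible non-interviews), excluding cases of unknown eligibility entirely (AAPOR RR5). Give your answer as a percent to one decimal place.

38.0%

Numerator: 161
Denominator: 161 + 13 + 138 + 87 + 25 = 424
RR5 = 161 / 424 = 0.3797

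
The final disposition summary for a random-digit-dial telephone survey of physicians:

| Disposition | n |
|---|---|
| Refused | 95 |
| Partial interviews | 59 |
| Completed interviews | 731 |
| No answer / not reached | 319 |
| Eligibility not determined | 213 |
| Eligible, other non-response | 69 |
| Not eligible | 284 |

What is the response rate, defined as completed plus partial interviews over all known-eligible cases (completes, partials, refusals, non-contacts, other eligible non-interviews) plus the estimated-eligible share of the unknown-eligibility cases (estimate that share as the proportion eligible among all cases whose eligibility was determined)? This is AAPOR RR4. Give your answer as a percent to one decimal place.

Top = 731 + 59 = 790
Eligible (known) = 731 + 59 + 95 + 319 + 69 = 1273
e = 1273 / (1273 + 284) = 1273 / 1557 = 0.8176
e × U = 0.8176 × 213 = 174.15
Denom = 1273 + 174.15 = 1447.15
RR4 = 790 / 1447.15 = 0.5459

54.6%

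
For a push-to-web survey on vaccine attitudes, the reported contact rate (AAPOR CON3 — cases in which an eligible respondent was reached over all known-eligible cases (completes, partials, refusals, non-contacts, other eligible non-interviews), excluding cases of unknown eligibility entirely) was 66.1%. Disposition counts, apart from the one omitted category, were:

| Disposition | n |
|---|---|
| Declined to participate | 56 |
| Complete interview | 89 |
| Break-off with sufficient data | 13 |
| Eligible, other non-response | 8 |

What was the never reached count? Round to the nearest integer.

85

Numerator → 89 + 13 + 56 + 8 = 166
CON3 = 166 / D = 0.661
D = 166 / 0.661 = 251.1
Remaining denominator categories sum to 166
never reached = 251.1 − 166 ≈ 85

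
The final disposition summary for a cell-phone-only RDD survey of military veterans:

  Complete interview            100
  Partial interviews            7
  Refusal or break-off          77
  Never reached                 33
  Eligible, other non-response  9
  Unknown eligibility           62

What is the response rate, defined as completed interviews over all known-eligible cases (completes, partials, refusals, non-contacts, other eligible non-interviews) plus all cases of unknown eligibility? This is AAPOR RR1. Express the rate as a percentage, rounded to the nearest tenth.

34.7%

Num → 100
Denominator → 100 + 7 + 77 + 33 + 9 + 62 = 288
RR1 = 100 / 288 = 0.3472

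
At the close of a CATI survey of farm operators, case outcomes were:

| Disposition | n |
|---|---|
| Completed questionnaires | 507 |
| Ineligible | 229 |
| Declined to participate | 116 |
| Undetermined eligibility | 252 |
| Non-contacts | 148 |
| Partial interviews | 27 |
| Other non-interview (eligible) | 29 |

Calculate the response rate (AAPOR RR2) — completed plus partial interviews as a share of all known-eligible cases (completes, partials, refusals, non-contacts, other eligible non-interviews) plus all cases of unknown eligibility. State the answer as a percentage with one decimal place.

49.5%

Num: 507 + 27 = 534
Denominator: 507 + 27 + 116 + 148 + 29 + 252 = 1079
RR2 = 534 / 1079 = 0.4949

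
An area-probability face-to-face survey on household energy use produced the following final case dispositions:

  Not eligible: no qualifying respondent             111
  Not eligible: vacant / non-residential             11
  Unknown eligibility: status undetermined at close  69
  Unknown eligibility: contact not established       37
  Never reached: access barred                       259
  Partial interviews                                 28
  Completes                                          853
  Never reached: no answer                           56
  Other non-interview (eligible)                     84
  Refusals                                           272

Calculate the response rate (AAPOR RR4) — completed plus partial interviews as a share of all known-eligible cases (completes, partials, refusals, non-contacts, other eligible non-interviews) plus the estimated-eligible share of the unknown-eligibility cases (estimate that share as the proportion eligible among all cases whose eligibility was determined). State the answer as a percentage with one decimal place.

No answer / not reached = 56 + 259 = 315
Unknown eligibility = 37 + 69 = 106
Not eligible = 111 + 11 = 122
Num: 853 + 28 = 881
Determined eligible: 853 + 28 + 272 + 315 + 84 = 1552
e = 1552 / (1552 + 122) = 1552 / 1674 = 0.9271
e × U: 0.9271 × 106 = 98.27
Denominator: 1552 + 98.27 = 1650.27
RR4 = 881 / 1650.27 = 0.5339

53.4%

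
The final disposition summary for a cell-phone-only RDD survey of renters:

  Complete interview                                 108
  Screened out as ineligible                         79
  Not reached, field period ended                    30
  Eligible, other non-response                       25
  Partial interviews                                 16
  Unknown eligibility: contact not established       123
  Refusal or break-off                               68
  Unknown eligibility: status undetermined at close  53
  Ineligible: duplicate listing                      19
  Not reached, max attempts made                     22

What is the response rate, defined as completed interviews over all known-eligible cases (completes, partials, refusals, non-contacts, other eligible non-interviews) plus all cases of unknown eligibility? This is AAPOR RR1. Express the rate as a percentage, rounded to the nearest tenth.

24.3%

Non-contacts = 30 + 22 = 52
Unknown if eligible = 123 + 53 = 176
Screened out, ineligible = 79 + 19 = 98
Top → 108
Base → 108 + 16 + 68 + 52 + 25 + 176 = 445
RR1 = 108 / 445 = 0.2427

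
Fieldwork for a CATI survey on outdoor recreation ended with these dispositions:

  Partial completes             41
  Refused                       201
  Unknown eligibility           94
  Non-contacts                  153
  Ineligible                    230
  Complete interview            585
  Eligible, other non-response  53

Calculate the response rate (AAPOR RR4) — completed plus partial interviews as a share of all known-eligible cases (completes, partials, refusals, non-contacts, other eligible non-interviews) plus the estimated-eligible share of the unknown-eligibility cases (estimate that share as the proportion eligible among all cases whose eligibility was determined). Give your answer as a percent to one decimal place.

Num: 585 + 41 = 626
Determined eligible: 585 + 41 + 201 + 153 + 53 = 1033
e = 1033 / (1033 + 230) = 1033 / 1263 = 0.8179
Estimated eligible among unknowns: 0.8179 × 94 = 76.88
Denom: 1033 + 76.88 = 1109.88
RR4 = 626 / 1109.88 = 0.5640

56.4%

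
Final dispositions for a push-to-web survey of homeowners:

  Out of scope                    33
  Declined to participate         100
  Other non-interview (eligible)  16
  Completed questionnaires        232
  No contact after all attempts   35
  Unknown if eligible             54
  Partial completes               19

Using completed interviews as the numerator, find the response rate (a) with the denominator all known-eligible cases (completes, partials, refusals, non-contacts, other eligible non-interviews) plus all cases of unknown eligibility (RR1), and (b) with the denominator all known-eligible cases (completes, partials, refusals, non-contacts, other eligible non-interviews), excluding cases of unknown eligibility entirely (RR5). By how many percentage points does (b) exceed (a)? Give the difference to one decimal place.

Numerator: 232
Denom: 232 + 19 + 100 + 35 + 16 + 54 = 456
RR1 = 232 / 456 = 0.5088
Denom: 232 + 19 + 100 + 35 + 16 = 402
RR5 = 232 / 402 = 0.5771
Difference = 57.71 − 50.88 = 6.83 percentage points

6.8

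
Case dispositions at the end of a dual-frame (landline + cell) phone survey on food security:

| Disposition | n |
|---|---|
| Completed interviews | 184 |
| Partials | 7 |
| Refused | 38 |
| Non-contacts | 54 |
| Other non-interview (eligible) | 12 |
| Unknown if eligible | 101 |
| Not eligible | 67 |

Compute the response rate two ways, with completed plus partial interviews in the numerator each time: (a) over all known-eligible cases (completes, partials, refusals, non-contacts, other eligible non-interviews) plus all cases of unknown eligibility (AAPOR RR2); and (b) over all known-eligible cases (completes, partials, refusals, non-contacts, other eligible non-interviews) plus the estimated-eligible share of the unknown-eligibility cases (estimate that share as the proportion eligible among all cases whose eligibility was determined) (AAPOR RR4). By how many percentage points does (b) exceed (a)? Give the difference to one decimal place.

2.4

Num = 184 + 7 = 191
Denom = 184 + 7 + 38 + 54 + 12 + 101 = 396
RR2 = 191 / 396 = 0.4823
Determined eligible = 184 + 7 + 38 + 54 + 12 = 295
e = 295 / (295 + 67) = 295 / 362 = 0.8149
Eligible share of unknowns = 0.8149 × 101 = 82.30
Denom = 295 + 82.30 = 377.30
RR4 = 191 / 377.30 = 0.5062
Difference = 50.62 − 48.23 = 2.39 percentage points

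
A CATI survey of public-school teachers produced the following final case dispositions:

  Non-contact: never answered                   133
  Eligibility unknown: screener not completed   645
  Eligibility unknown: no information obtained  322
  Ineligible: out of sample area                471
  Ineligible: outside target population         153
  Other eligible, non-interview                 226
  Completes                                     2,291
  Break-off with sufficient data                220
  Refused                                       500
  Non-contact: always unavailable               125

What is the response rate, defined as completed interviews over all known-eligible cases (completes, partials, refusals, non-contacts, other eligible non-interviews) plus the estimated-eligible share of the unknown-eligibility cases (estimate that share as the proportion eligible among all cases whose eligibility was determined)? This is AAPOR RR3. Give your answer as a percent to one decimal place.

Non-contacts = 133 + 125 = 258
Unknown if eligible = 645 + 322 = 967
Out of scope = 153 + 471 = 624
Num: 2291
Determined eligible: 2291 + 220 + 500 + 258 + 226 = 3495
e = 3495 / (3495 + 624) = 3495 / 4119 = 0.8485
Estimated eligible among unknowns: 0.8485 × 967 = 820.50
Base: 3495 + 820.50 = 4315.50
RR3 = 2291 / 4315.50 = 0.5309

53.1%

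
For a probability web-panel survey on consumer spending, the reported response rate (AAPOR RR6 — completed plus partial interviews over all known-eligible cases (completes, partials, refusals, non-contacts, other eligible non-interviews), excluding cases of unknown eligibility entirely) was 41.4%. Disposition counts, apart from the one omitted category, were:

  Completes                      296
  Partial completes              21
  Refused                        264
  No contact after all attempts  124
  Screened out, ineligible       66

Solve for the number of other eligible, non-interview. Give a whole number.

Num → 296 + 21 = 317
RR6 = 317 / D = 0.414
D = 317 / 0.414 = 765.7
Other denominator terms total 705
other eligible, non-interview = 765.7 − 705 ≈ 61

61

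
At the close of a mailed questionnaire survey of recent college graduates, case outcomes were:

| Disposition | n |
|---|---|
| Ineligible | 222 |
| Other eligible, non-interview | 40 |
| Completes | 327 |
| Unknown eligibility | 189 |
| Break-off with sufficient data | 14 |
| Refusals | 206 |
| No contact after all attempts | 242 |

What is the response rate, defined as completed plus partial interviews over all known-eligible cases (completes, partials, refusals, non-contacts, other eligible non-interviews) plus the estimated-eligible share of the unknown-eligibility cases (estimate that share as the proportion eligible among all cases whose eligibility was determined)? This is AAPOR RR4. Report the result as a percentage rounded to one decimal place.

Numerator = 327 + 14 = 341
Known eligible = 327 + 14 + 206 + 242 + 40 = 829
e = 829 / (829 + 222) = 829 / 1051 = 0.7888
e × U = 0.7888 × 189 = 149.08
Denom = 829 + 149.08 = 978.08
RR4 = 341 / 978.08 = 0.3486

34.9%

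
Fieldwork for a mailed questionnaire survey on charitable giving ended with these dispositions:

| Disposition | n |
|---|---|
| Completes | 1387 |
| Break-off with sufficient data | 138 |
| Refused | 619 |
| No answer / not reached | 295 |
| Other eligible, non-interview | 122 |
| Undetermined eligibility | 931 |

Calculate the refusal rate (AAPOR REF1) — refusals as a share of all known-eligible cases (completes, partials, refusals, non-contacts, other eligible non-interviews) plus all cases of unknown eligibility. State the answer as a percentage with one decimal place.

Top → 619
Base → 1387 + 138 + 619 + 295 + 122 + 931 = 3492
REF1 = 619 / 3492 = 0.1773

17.7%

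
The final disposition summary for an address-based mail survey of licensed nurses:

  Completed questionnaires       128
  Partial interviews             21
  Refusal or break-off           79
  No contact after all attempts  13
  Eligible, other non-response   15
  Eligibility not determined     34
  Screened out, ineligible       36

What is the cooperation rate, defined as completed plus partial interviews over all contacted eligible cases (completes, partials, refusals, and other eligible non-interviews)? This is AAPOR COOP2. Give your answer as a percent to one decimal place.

Top: 128 + 21 = 149
Denominator: 128 + 21 + 79 + 15 = 243
COOP2 = 149 / 243 = 0.6132

61.3%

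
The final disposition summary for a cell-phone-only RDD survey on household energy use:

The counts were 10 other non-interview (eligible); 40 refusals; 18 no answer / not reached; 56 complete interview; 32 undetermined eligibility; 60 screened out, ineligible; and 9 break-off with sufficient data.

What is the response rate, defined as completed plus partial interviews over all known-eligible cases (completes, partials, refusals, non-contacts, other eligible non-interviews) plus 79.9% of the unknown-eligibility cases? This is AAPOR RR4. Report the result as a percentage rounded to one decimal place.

Numerator → 56 + 9 = 65
Known eligible → 56 + 9 + 40 + 18 + 10 = 133
Eligible share of unknowns → 0.7990 × 32 = 25.57
Base → 133 + 25.57 = 158.57
RR4 = 65 / 158.57 = 0.4099

41.0%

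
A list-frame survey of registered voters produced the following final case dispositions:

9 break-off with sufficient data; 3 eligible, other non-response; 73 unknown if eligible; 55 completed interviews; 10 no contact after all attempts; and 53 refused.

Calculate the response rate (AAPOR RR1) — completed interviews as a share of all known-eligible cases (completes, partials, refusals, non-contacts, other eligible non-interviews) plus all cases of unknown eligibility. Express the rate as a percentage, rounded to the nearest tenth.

Top: 55
Denom: 55 + 9 + 53 + 10 + 3 + 73 = 203
RR1 = 55 / 203 = 0.2709

27.1%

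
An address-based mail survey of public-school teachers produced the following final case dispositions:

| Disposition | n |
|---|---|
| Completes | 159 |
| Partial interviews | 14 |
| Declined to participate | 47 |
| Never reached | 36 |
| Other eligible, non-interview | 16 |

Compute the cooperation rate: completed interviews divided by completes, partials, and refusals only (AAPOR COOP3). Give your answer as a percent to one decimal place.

Numerator → 159
Denominator → 159 + 14 + 47 = 220
COOP3 = 159 / 220 = 0.7227

72.3%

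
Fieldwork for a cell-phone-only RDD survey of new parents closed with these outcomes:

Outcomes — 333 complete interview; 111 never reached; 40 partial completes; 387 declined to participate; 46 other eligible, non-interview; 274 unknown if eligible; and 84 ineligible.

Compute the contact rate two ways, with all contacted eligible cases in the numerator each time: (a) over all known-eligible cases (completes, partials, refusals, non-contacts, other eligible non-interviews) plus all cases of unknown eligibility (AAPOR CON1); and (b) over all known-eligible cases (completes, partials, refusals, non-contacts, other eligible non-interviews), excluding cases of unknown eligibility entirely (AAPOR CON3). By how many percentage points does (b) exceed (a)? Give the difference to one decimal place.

Num = 333 + 40 + 387 + 46 = 806
Base = 333 + 40 + 387 + 111 + 46 + 274 = 1191
CON1 = 806 / 1191 = 0.6767
Base = 333 + 40 + 387 + 111 + 46 = 917
CON3 = 806 / 917 = 0.8790
Difference = 87.90 − 67.67 = 20.23 percentage points

20.2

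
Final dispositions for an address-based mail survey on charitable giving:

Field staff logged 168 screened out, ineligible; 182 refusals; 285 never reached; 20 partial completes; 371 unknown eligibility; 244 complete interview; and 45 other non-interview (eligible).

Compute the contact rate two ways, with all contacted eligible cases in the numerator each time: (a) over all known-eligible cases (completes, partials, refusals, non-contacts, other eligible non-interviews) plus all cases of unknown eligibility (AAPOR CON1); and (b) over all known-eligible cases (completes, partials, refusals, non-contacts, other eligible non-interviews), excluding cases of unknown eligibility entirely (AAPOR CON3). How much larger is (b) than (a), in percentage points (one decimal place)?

Top: 244 + 20 + 182 + 45 = 491
Base: 244 + 20 + 182 + 285 + 45 + 371 = 1147
CON1 = 491 / 1147 = 0.4281
Base: 244 + 20 + 182 + 285 + 45 = 776
CON3 = 491 / 776 = 0.6327
Difference = 63.27 − 42.81 = 20.46 percentage points

20.5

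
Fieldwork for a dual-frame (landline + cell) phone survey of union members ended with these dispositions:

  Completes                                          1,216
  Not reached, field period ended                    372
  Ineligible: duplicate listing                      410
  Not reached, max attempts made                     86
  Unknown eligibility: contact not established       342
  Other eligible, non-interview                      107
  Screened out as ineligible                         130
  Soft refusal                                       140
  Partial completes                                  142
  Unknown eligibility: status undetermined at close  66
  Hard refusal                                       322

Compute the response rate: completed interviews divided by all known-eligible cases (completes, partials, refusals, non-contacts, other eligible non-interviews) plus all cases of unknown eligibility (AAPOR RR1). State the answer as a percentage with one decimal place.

43.5%

Refused = 322 + 140 = 462
No contact after all attempts = 372 + 86 = 458
Unknown eligibility = 342 + 66 = 408
Not eligible = 130 + 410 = 540
Top → 1216
Denom → 1216 + 142 + 462 + 458 + 107 + 408 = 2793
RR1 = 1216 / 2793 = 0.4354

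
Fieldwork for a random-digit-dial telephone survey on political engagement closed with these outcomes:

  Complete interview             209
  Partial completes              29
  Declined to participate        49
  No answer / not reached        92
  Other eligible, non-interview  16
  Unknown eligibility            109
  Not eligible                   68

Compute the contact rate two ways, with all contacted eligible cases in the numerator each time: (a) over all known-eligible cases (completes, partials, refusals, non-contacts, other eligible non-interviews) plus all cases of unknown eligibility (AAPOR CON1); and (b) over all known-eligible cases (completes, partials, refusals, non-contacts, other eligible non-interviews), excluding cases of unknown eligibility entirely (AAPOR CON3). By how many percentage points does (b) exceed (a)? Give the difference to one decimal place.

Num: 209 + 29 + 49 + 16 = 303
Denominator: 209 + 29 + 49 + 92 + 16 + 109 = 504
CON1 = 303 / 504 = 0.6012
Denominator: 209 + 29 + 49 + 92 + 16 = 395
CON3 = 303 / 395 = 0.7671
Difference = 76.71 − 60.12 = 16.59 percentage points

16.6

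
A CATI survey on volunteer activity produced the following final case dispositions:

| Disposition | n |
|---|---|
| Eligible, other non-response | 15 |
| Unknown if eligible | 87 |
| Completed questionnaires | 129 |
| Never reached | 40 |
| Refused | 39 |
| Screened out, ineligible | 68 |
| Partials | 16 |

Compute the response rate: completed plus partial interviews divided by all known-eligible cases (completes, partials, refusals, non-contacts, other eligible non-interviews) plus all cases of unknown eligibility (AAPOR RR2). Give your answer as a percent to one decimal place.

44.5%

Top = 129 + 16 = 145
Denominator = 129 + 16 + 39 + 40 + 15 + 87 = 326
RR2 = 145 / 326 = 0.4448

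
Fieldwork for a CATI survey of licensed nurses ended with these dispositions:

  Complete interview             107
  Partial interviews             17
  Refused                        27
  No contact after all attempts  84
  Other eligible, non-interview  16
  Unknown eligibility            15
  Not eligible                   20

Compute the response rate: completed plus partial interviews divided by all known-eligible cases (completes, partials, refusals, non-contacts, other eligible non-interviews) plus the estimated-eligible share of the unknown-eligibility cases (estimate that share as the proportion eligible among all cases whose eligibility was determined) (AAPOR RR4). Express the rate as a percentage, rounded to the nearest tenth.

46.8%

Top → 107 + 17 = 124
Eligible (known) → 107 + 17 + 27 + 84 + 16 = 251
e = 251 / (251 + 20) = 251 / 271 = 0.9262
e × U → 0.9262 × 15 = 13.89
Denominator → 251 + 13.89 = 264.89
RR4 = 124 / 264.89 = 0.4681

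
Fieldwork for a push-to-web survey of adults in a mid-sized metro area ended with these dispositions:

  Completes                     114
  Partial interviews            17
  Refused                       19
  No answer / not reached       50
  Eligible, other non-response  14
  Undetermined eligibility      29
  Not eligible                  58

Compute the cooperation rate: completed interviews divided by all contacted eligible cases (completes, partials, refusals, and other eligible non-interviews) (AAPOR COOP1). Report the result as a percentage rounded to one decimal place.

69.5%

Top = 114
Denom = 114 + 17 + 19 + 14 = 164
COOP1 = 114 / 164 = 0.6951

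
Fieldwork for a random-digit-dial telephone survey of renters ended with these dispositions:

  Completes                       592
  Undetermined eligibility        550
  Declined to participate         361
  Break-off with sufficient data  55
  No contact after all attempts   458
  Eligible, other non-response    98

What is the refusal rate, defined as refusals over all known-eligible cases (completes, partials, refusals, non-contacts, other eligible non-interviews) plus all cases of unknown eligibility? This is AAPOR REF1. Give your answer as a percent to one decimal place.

17.1%

Num: 361
Denominator: 592 + 55 + 361 + 458 + 98 + 550 = 2114
REF1 = 361 / 2114 = 0.1708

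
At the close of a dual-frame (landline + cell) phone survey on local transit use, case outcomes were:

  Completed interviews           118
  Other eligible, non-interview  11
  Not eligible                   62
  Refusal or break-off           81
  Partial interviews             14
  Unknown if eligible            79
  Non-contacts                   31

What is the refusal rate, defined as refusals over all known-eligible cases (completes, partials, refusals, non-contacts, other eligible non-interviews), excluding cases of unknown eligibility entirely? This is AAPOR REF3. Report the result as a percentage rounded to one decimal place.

Numerator → 81
Base → 118 + 14 + 81 + 31 + 11 = 255
REF3 = 81 / 255 = 0.3176

31.8%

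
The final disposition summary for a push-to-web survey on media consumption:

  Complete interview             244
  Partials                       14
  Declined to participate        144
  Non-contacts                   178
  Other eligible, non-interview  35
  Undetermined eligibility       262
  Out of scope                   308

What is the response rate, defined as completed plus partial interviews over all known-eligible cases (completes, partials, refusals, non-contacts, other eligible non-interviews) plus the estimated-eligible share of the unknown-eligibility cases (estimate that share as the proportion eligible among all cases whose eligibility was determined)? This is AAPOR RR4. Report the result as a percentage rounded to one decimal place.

Top → 244 + 14 = 258
Eligible (known) → 244 + 14 + 144 + 178 + 35 = 615
e = 615 / (615 + 308) = 615 / 923 = 0.6663
e × U → 0.6663 × 262 = 174.57
Denom → 615 + 174.57 = 789.57
RR4 = 258 / 789.57 = 0.3268

32.7%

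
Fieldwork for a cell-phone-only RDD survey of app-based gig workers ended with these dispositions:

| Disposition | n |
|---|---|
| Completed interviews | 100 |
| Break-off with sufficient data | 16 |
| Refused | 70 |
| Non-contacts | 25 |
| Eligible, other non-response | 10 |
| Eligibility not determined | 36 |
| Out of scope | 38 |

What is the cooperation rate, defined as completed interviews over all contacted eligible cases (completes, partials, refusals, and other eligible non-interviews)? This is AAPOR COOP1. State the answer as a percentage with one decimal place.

Num = 100
Denominator = 100 + 16 + 70 + 10 = 196
COOP1 = 100 / 196 = 0.5102

51.0%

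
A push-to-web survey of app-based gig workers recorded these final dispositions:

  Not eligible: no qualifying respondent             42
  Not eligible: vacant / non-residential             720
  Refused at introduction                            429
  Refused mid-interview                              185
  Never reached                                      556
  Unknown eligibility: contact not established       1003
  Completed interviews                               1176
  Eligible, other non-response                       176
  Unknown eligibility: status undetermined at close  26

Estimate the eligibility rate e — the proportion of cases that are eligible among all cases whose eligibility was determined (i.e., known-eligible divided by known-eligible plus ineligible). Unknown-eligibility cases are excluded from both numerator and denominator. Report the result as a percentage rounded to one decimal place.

76.8%

Declined to participate = 429 + 185 = 614
Unknown if eligible = 1003 + 26 = 1029
Not eligible = 42 + 720 = 762
Determined eligible: 1176 + 614 + 556 + 176 = 2522
e = 2522 / (2522 + 762) = 2522 / 3284 = 0.7680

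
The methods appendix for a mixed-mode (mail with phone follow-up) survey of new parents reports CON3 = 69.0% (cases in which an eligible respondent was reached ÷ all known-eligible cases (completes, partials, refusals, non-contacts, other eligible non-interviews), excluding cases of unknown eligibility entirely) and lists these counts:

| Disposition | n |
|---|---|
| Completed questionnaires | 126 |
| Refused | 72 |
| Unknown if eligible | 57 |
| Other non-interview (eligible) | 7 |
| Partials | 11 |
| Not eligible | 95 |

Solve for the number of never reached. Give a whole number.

97

Num → 126 + 11 + 72 + 7 = 216
CON3 = 216 / D = 0.690
D = 216 / 0.690 = 313.0
Other denominator terms total 216
never reached = 313.0 − 216 ≈ 97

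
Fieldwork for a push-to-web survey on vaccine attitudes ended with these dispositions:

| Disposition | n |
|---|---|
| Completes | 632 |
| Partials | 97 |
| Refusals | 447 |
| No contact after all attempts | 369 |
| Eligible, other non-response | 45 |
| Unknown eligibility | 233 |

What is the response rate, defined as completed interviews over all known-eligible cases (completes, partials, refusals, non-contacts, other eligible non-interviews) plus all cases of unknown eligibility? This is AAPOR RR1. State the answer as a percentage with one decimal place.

34.7%

Numerator: 632
Base: 632 + 97 + 447 + 369 + 45 + 233 = 1823
RR1 = 632 / 1823 = 0.3467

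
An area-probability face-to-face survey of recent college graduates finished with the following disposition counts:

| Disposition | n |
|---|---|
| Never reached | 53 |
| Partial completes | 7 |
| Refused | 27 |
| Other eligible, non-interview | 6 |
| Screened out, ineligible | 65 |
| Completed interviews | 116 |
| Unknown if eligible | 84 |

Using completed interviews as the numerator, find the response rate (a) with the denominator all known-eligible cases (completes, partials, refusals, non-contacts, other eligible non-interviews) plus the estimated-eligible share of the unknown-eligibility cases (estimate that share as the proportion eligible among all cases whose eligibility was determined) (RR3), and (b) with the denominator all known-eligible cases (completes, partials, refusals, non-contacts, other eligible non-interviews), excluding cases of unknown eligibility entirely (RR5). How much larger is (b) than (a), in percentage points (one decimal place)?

13.0

Top = 116
Known eligible = 116 + 7 + 27 + 53 + 6 = 209
e = 209 / (209 + 65) = 209 / 274 = 0.7628
Estimated eligible among unknowns = 0.7628 × 84 = 64.08
Denominator = 209 + 64.08 = 273.08
RR3 = 116 / 273.08 = 0.4248
Denominator = 116 + 7 + 27 + 53 + 6 = 209
RR5 = 116 / 209 = 0.5550
Difference = 55.50 − 42.48 = 13.02 percentage points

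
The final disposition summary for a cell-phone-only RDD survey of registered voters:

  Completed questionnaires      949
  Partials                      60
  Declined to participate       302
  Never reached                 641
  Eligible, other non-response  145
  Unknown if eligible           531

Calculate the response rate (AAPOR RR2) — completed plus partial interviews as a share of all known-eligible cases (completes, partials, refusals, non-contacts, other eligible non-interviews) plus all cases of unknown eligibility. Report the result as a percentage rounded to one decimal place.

38.4%

Num → 949 + 60 = 1009
Denominator → 949 + 60 + 302 + 641 + 145 + 531 = 2628
RR2 = 1009 / 2628 = 0.3839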